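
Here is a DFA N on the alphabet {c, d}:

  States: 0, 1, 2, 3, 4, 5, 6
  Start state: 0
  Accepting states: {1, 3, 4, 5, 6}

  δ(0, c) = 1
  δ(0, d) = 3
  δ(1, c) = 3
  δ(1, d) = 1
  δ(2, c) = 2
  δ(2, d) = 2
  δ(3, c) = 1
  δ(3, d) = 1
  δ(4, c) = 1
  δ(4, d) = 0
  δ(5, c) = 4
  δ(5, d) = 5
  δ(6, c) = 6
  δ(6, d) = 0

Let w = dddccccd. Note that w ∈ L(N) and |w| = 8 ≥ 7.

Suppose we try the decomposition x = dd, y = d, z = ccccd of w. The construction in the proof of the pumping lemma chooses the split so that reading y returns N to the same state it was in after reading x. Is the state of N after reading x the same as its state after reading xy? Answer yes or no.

yes

State sequence: 0 -d-> 3 -d-> 1 -d-> 1

After x (step 2): 1. After xy (step 3): 1.
They match, so y = d drives N around a cycle from 1 back to itself; pumping y any number of times keeps N in 1 before reading z, and xyⁱz ∈ L(N) for every i ≥ 0.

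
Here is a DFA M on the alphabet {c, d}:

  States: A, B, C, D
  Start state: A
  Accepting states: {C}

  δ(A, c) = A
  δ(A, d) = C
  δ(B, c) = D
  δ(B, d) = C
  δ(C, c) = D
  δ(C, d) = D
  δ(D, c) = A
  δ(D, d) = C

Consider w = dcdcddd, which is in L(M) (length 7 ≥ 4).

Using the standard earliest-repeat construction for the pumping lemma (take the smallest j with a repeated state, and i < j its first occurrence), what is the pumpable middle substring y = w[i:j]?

cd

State sequence: A -d-> C -c-> D -d-> C -c-> D -d-> C -d-> D -d-> C
First repeat at step 3: C was already visited.

So i = 1, j = 3, giving x = w[0:1] = d, y = w[1:3] = cd, z = w[3:7] = cddd.
Check: |xy| = 3 ≤ 4 and |y| = 2 ≥ 1. Reading y takes M from C back to C, so every xyⁱz is accepted.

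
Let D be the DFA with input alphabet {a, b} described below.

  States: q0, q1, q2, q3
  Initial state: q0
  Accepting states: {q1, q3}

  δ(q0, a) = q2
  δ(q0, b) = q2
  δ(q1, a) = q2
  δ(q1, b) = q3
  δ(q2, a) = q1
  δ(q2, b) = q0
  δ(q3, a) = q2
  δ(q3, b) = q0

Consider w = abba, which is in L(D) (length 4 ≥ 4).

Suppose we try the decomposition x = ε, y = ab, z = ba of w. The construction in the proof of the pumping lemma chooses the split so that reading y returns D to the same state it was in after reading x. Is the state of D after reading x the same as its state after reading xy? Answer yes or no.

Run of D on the first 2 characters of w = a b:
  step 0: q0  (start)
  step 1: q2  (read a: q0→q2)
  step 2: q0  (read b: q2→q0)

After x (step 0): q0. After xy (step 2): q0.
They match, so y = ab drives D around a cycle from q0 back to itself; pumping y any number of times keeps D in q0 before reading z, and xyⁱz ∈ L(D) for every i ≥ 0.

yes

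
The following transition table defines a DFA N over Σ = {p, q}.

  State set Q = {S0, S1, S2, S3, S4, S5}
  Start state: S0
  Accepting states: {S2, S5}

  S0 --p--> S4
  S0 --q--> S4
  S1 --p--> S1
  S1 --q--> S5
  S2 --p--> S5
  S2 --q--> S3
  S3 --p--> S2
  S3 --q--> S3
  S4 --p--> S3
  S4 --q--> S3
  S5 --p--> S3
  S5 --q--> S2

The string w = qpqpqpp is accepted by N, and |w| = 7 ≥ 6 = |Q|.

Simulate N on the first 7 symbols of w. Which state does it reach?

State sequence: S0 -q-> S4 -p-> S3 -q-> S3 -p-> S2 -q-> S3 -p-> S2 -p-> S5

After reading 7 characters, N is in state S5.
(This kind of state-tracing is the core of the pumping-lemma construction: with 6 states, pigeonhole forces a repeat within the first 6 steps.)

S5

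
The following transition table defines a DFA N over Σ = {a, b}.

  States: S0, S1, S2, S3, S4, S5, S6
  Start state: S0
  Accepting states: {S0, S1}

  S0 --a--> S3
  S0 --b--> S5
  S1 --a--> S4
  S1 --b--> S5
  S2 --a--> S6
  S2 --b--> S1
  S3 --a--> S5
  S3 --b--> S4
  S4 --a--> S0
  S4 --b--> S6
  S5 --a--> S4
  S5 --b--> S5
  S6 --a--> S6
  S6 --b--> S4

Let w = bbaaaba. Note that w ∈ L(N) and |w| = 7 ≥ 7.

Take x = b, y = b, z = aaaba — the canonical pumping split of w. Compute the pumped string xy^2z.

xy^2z = b·b·b·aaaba = bbbaaaba.
Reading y = b takes N from S5 back to S5, so after x·y·y the machine is still in S5, and z then leads to the accepting state S0. Hence bbbaaaba ∈ L(N).

bbbaaaba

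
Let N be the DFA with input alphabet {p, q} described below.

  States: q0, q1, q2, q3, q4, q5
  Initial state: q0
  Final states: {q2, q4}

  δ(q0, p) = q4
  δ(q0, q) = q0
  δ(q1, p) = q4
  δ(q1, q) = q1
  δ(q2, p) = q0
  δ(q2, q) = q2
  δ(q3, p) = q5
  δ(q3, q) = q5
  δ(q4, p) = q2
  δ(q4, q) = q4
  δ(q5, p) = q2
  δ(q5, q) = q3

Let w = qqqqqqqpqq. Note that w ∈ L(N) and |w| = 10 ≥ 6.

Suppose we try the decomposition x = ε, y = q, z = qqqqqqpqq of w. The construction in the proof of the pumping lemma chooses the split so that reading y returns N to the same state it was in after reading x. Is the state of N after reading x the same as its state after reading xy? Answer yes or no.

yes

Run of N on the first 1 characters of w = q:
  step 0: q0  (start)
  step 1: q0  (read q: q0→q0)

After x (step 0): q0. After xy (step 1): q0.
They match, so y = q drives N around a cycle from q0 back to itself; pumping y any number of times keeps N in q0 before reading z, and xyⁱz ∈ L(N) for every i ≥ 0.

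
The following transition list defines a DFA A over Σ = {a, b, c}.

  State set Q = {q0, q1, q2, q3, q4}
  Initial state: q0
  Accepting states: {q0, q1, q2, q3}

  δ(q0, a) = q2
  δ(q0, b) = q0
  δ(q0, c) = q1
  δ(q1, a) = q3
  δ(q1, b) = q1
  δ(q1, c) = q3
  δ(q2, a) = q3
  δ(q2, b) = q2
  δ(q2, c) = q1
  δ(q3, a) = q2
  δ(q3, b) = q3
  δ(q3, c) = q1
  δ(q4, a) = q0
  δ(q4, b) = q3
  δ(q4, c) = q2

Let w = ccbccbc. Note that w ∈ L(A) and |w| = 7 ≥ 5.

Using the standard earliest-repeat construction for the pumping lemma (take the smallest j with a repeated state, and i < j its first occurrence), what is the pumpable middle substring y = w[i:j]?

b

Run of A on w = c c b c c b c:
  step 0: q0  (start)
  step 1: q1  (read c: q0→q1)
  step 2: q3  (read c: q1→q3)
  step 3: q3  (read b: q3→q3)   ← first repeat (q3 seen earlier)
  step 4: q1  (read c: q3→q1)
  step 5: q3  (read c: q1→q3)
  step 6: q3  (read b: q3→q3)
  step 7: q1  (read c: q3→q1)

So i = 2, j = 3, giving x = w[0:2] = cc, y = w[2:3] = b, z = w[3:7] = ccbc.
Check: |xy| = 3 ≤ 5 and |y| = 1 ≥ 1. Reading y takes A from q3 back to q3, so every xyⁱz is accepted.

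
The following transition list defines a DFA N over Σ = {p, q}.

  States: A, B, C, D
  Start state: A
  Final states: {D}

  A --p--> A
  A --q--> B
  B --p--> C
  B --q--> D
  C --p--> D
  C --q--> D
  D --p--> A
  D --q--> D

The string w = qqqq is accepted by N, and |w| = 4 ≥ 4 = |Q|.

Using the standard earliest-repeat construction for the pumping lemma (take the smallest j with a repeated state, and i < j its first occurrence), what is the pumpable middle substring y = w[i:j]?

State sequence: A -q-> B -q-> D -q-> D -q-> D
First repeat at step 3: D was already visited.

So i = 2, j = 3, giving x = w[0:2] = qq, y = w[2:3] = q, z = w[3:4] = q.
Check: |xy| = 3 ≤ 4 and |y| = 1 ≥ 1. Reading y takes N from D back to D, so every xyⁱz is accepted.

q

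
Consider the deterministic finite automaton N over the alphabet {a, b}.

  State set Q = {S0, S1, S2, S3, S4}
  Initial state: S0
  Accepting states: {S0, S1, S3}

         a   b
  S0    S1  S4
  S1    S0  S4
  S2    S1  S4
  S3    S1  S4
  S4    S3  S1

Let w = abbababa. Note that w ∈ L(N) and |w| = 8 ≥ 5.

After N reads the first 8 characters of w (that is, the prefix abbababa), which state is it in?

Run of N on the first 8 characters of w = a b b a b a b a:
  step 0: S0  (start)
  step 1: S1  (read a: S0→S1)
  step 2: S4  (read b: S1→S4)
  step 3: S1  (read b: S4→S1)
  step 4: S0  (read a: S1→S0)
  step 5: S4  (read b: S0→S4)
  step 6: S3  (read a: S4→S3)
  step 7: S4  (read b: S3→S4)
  step 8: S3  (read a: S4→S3)

After reading 8 characters, N is in state S3.

S3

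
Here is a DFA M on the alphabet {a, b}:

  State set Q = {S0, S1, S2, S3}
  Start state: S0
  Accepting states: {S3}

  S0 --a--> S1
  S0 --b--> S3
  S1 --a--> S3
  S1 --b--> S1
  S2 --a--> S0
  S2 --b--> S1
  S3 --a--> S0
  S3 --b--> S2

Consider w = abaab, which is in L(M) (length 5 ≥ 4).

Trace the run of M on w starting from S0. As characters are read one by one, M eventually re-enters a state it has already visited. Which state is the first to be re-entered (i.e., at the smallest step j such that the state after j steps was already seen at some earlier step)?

S1

State sequence: S0 -a-> S1 -b-> S1 -a-> S3 -a-> S0 -b-> S3
First repeat at step 2: S1 was already visited.

The earliest repeat is at step j = 2: M is in S1, which it already visited at step i = 1.
With |Q| = 4, pigeonhole forces a state repeat no later than step 4; the substring read between the first and second visits to that state can be pumped.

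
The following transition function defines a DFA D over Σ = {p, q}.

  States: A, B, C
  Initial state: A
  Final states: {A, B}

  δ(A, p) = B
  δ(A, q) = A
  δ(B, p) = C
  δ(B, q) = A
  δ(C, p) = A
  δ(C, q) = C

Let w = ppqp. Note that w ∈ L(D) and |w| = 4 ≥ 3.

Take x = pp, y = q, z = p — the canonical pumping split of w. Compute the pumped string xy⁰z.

xy⁰z = xz = pp·p = ppp.
Reading y = q takes D from C back to C, so after x the machine is still in C, and z then leads to the accepting state A. Hence ppp ∈ L(D).

ppp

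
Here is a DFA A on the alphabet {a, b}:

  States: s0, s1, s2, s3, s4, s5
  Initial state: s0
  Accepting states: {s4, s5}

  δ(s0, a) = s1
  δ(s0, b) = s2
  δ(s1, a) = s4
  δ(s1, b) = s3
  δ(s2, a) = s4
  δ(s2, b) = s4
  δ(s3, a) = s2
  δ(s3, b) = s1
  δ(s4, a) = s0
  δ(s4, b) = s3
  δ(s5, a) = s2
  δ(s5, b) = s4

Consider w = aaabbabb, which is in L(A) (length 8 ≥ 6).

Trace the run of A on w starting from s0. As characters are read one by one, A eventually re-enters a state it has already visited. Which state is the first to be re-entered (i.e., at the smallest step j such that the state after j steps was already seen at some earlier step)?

State sequence: s0 -a-> s1 -a-> s4 -a-> s0 -b-> s2 -b-> s4 -a-> s0 -b-> s2 -b-> s4
First repeat at step 3: s0 was already visited.

The earliest repeat is at step j = 3: A is in s0, which it already visited at step i = 0.

s0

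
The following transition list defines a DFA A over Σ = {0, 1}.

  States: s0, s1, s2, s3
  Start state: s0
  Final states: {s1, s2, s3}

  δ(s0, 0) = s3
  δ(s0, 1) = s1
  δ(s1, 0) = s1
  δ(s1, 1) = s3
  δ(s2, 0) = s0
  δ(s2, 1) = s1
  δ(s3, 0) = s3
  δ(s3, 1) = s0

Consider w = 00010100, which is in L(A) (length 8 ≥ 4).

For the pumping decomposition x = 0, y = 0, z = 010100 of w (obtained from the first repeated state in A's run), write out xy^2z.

000010100

xy^2z = 0·0·0·010100 = 000010100.
Reading y = 0 takes A from s3 back to s3, so after x·y·y the machine is still in s3, and z then leads to the accepting state s3. Hence 000010100 ∈ L(A).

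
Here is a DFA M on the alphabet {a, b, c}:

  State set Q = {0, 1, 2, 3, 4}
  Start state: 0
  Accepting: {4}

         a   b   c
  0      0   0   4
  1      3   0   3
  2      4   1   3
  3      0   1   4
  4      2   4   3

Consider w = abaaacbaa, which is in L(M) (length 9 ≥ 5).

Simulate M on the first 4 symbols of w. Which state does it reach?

State sequence: 0 -a-> 0 -b-> 0 -a-> 0 -a-> 0

After reading 4 characters, M is in state 0.

0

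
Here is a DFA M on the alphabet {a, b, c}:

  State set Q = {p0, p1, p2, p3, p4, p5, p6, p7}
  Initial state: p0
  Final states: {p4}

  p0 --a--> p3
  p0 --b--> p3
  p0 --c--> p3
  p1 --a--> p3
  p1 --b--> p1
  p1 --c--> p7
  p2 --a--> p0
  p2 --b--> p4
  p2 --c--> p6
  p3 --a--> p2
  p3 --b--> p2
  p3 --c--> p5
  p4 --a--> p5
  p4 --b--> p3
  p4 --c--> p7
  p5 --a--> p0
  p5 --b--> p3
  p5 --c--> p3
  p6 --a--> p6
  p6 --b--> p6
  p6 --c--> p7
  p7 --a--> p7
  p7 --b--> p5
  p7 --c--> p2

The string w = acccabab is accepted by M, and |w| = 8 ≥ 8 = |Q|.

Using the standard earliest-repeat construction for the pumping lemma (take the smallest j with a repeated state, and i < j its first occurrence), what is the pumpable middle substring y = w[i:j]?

cc

State sequence: p0 -a-> p3 -c-> p5 -c-> p3 -c-> p5 -a-> p0 -b-> p3 -a-> p2 -b-> p4
First repeat at step 3: p3 was already visited.

So i = 1, j = 3, giving x = w[0:1] = a, y = w[1:3] = cc, z = w[3:8] = cabab.
Check: |xy| = 3 ≤ 8 and |y| = 2 ≥ 1. Reading y takes M from p3 back to p3, so every xyⁱz is accepted.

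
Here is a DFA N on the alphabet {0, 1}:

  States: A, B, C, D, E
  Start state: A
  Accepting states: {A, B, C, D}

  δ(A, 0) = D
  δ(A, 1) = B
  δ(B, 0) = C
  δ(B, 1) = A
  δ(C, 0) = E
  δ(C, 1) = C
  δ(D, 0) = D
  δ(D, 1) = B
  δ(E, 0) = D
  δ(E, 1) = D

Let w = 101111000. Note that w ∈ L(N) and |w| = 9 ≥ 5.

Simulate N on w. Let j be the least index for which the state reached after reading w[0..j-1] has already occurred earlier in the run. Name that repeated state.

Run of N on w = 1 0 1 1 1 1 0 0 0:
  step 0: A  (start)
  step 1: B  (read 1: A→B)
  step 2: C  (read 0: B→C)
  step 3: C  (read 1: C→C)   ← first repeat (C seen earlier)
  step 4: C  (read 1: C→C)
  step 5: C  (read 1: C→C)
  step 6: C  (read 1: C→C)
  step 7: E  (read 0: C→E)
  step 8: D  (read 0: E→D)
  step 9: D  (read 0: D→D)

The earliest repeat is at step j = 3: N is in C, which it already visited at step i = 2.
Pumping length from the standard proof: p = 5 (the number of states). The repeated state found above gives |xy| = j ≤ 5 and |y| = j − i ≥ 1.

C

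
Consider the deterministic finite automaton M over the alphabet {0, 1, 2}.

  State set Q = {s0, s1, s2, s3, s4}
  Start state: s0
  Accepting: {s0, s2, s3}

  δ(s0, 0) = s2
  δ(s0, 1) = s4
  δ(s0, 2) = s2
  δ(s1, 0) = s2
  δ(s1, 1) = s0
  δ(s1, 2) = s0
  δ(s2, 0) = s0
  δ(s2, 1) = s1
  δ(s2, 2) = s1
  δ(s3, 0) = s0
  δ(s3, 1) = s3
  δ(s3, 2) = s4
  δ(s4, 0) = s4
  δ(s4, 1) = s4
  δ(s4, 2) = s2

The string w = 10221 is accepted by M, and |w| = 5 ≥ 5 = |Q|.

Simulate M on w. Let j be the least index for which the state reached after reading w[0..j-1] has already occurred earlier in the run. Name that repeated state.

s4

State sequence: s0 -1-> s4 -0-> s4 -2-> s2 -2-> s1 -1-> s0
First repeat at step 2: s4 was already visited.

The earliest repeat is at step j = 2: M is in s4, which it already visited at step i = 1.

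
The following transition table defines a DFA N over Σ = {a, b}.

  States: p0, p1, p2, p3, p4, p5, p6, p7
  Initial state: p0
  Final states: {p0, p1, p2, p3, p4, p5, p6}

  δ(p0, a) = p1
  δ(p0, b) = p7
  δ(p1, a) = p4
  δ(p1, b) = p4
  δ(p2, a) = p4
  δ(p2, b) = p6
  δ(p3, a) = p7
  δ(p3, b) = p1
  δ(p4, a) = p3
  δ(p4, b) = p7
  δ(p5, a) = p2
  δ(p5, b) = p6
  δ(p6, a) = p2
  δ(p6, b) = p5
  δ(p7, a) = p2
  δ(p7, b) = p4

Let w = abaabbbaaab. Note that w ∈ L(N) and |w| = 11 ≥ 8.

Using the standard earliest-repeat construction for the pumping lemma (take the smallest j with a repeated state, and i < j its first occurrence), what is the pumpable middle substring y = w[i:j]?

aab

Run of N on w = a b a a b b b a a a b:
  step 0: p0  (start)
  step 1: p1  (read a: p0→p1)
  step 2: p4  (read b: p1→p4)
  step 3: p3  (read a: p4→p3)
  step 4: p7  (read a: p3→p7)
  step 5: p4  (read b: p7→p4)   ← first repeat (p4 seen earlier)
  step 6: p7  (read b: p4→p7)
  step 7: p4  (read b: p7→p4)
  step 8: p3  (read a: p4→p3)
  step 9: p7  (read a: p3→p7)
  step 10: p2  (read a: p7→p2)
  step 11: p6  (read b: p2→p6)

So i = 2, j = 5, giving x = w[0:2] = ab, y = w[2:5] = aab, z = w[5:11] = bbaaab.
Check: |xy| = 5 ≤ 8 and |y| = 3 ≥ 1. Reading y takes N from p4 back to p4, so every xyⁱz is accepted.
With |Q| = 8, pigeonhole forces a state repeat no later than step 8; the substring read between the first and second visits to that state can be pumped.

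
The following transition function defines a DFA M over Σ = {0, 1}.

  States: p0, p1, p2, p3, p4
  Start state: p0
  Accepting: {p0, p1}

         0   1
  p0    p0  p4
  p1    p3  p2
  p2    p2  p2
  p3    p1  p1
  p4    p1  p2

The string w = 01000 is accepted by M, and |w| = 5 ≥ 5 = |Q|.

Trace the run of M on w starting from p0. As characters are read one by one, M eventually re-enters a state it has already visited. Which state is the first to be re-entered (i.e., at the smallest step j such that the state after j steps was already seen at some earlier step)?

p0

Run of M on w = 0 1 0 0 0:
  step 0: p0  (start)
  step 1: p0  (read 0: p0→p0)   ← first repeat (p0 seen earlier)
  step 2: p4  (read 1: p0→p4)
  step 3: p1  (read 0: p4→p1)
  step 4: p3  (read 0: p1→p3)
  step 5: p1  (read 0: p3→p1)

The earliest repeat is at step j = 1: M is in p0, which it already visited at step i = 0.
Pumping length from the standard proof: p = 5 (the number of states). The repeated state found above gives |xy| = j ≤ 5 and |y| = j − i ≥ 1.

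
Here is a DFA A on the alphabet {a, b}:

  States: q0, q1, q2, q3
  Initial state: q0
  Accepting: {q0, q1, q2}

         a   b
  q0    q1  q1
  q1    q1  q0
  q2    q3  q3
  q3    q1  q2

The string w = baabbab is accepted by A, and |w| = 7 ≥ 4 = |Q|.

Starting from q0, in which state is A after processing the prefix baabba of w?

Run of A on the first 6 characters of w = b a a b b a:
  step 0: q0  (start)
  step 1: q1  (read b: q0→q1)
  step 2: q1  (read a: q1→q1)
  step 3: q1  (read a: q1→q1)
  step 4: q0  (read b: q1→q0)
  step 5: q1  (read b: q0→q1)
  step 6: q1  (read a: q1→q1)

After reading 6 characters, A is in state q1.

q1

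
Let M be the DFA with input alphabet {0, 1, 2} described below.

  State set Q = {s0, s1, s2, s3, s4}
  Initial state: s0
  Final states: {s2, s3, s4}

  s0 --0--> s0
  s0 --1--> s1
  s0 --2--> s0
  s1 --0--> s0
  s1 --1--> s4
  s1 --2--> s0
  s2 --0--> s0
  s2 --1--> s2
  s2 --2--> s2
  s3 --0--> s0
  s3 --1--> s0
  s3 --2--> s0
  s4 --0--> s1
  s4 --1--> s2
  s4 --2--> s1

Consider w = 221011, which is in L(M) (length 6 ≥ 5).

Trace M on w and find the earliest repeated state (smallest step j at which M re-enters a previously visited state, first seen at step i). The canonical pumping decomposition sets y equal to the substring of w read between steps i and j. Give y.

2

Run of M on w = 2 2 1 0 1 1:
  step 0: s0  (start)
  step 1: s0  (read 2: s0→s0)   ← first repeat (s0 seen earlier)
  step 2: s0  (read 2: s0→s0)
  step 3: s1  (read 1: s0→s1)
  step 4: s0  (read 0: s1→s0)
  step 5: s1  (read 1: s0→s1)
  step 6: s4  (read 1: s1→s4)

So i = 0, j = 1, giving x = w[0:0] = ε, y = w[0:1] = 2, z = w[1:6] = 21011.
Check: |xy| = 1 ≤ 5 and |y| = 1 ≥ 1. Reading y takes M from s0 back to s0, so every xyⁱz is accepted.
The DFA has 5 states, so the proof of the pumping lemma guarantees a repeated state among the first 5+1 visited; the segment between the two visits is the pumpable y.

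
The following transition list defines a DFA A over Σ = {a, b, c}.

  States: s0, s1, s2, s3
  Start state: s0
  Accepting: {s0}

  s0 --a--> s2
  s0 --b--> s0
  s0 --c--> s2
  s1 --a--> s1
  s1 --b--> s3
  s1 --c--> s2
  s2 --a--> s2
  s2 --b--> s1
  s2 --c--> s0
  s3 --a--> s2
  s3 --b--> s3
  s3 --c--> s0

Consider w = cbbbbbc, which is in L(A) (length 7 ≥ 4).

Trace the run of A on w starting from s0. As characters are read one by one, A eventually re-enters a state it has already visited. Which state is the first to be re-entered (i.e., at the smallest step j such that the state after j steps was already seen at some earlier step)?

State sequence: s0 -c-> s2 -b-> s1 -b-> s3 -b-> s3 -b-> s3 -b-> s3 -c-> s0
First repeat at step 4: s3 was already visited.

The earliest repeat is at step j = 4: A is in s3, which it already visited at step i = 3.

s3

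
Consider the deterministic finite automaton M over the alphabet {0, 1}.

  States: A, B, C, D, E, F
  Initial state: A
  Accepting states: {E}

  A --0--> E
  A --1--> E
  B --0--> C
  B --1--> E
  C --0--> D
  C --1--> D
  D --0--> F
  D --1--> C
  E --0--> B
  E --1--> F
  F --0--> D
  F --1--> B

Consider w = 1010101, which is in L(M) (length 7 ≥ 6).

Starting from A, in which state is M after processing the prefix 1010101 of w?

E

State sequence: A -1-> E -0-> B -1-> E -0-> B -1-> E -0-> B -1-> E

After reading 7 characters, M is in state E.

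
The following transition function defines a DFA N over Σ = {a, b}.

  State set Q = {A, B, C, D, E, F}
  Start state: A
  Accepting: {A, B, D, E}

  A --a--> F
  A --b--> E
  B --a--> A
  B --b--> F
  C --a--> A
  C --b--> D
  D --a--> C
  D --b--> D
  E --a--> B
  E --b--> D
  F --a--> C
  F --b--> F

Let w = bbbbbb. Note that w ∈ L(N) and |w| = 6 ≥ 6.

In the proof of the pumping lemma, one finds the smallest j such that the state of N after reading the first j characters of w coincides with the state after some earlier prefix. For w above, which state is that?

State sequence: A -b-> E -b-> D -b-> D -b-> D -b-> D -b-> D
First repeat at step 3: D was already visited.

The earliest repeat is at step j = 3: N is in D, which it already visited at step i = 2.
Pumping length from the standard proof: p = 6 (the number of states). The repeated state found above gives |xy| = j ≤ 6 and |y| = j − i ≥ 1.

D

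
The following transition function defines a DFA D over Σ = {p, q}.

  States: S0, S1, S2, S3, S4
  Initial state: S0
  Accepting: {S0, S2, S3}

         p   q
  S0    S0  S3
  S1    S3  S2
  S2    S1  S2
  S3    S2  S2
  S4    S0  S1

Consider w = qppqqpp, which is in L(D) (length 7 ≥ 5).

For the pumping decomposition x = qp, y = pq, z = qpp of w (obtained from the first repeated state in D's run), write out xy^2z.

qppqpqqpp

xy^2z = qp·pq·pq·qpp = qppqpqqpp.
Reading y = pq takes D from S2 back to S2, so after x·y·y the machine is still in S2, and z then leads to the accepting state S3. Hence qppqpqqpp ∈ L(D).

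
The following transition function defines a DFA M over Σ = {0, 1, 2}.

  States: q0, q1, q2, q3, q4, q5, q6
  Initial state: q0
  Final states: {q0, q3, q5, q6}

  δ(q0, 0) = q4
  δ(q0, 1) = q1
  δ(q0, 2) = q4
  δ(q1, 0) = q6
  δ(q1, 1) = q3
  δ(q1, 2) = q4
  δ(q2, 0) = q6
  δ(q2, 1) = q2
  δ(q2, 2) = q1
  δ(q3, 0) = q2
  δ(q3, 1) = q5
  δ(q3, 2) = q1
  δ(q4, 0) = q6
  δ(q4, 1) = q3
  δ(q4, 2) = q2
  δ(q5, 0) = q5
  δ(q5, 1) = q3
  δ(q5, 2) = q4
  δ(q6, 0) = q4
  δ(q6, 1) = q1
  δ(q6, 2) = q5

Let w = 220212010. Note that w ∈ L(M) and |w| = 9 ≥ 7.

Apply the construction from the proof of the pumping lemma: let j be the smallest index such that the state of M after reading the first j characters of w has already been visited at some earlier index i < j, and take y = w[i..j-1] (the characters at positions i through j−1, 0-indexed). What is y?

Run of M on w = 2 2 0 2 1 2 0 1 0:
  step 0: q0  (start)
  step 1: q4  (read 2: q0→q4)
  step 2: q2  (read 2: q4→q2)
  step 3: q6  (read 0: q2→q6)
  step 4: q5  (read 2: q6→q5)
  step 5: q3  (read 1: q5→q3)
  step 6: q1  (read 2: q3→q1)
  step 7: q6  (read 0: q1→q6)   ← first repeat (q6 seen earlier)
  step 8: q1  (read 1: q6→q1)
  step 9: q6  (read 0: q1→q6)

So i = 3, j = 7, giving x = w[0:3] = 220, y = w[3:7] = 2120, z = w[7:9] = 10.
Check: |xy| = 7 ≤ 7 and |y| = 4 ≥ 1. Reading y takes M from q6 back to q6, so every xyⁱz is accepted.

2120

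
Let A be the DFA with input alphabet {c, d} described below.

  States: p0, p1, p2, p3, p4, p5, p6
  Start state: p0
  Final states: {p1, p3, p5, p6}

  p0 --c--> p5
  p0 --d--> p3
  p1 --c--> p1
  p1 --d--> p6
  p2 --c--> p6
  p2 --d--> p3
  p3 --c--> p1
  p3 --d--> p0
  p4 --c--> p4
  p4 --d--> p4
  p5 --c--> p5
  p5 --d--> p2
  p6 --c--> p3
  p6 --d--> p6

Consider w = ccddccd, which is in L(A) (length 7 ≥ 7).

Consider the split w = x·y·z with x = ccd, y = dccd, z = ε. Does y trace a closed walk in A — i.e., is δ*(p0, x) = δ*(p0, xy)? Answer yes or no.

no

State sequence: p0 -c-> p5 -c-> p5 -d-> p2 -d-> p3 -c-> p1 -c-> p1 -d-> p6

After x (step 3): p2. After xy (step 7): p6.
They differ (p2 ≠ p6), so y is not a cycle from the state after x; this split is not the one the pumping-lemma construction produces, and pumping y need not keep the string in L(A).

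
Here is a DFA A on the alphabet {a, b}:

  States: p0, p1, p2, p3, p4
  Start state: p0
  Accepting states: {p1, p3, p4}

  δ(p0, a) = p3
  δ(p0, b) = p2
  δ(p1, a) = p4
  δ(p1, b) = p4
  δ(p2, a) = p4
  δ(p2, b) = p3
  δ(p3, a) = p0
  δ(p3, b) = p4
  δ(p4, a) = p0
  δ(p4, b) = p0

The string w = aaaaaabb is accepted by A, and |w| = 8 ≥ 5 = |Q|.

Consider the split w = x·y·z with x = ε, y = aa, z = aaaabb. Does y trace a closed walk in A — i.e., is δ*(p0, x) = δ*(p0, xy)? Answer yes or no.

Run of A on the first 2 characters of w = a a:
  step 0: p0  (start)
  step 1: p3  (read a: p0→p3)
  step 2: p0  (read a: p3→p0)

After x (step 0): p0. After xy (step 2): p0.
They match, so y = aa drives A around a cycle from p0 back to itself; pumping y any number of times keeps A in p0 before reading z, and xyⁱz ∈ L(A) for every i ≥ 0.

yes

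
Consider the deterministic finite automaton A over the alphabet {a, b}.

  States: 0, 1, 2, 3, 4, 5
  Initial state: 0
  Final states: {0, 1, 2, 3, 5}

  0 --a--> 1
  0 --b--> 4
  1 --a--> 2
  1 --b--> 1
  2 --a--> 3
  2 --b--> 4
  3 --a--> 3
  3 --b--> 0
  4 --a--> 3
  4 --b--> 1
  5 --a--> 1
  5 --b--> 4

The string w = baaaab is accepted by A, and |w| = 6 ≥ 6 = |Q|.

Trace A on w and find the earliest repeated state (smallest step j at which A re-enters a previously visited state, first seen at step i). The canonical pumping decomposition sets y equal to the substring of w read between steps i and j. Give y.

a

Run of A on w = b a a a a b:
  step 0: 0  (start)
  step 1: 4  (read b: 0→4)
  step 2: 3  (read a: 4→3)
  step 3: 3  (read a: 3→3)   ← first repeat (3 seen earlier)
  step 4: 3  (read a: 3→3)
  step 5: 3  (read a: 3→3)
  step 6: 0  (read b: 3→0)

So i = 2, j = 3, giving x = w[0:2] = ba, y = w[2:3] = a, z = w[3:6] = aab.
Check: |xy| = 3 ≤ 6 and |y| = 1 ≥ 1. Reading y takes A from 3 back to 3, so every xyⁱz is accepted.
Since A has 6 states, any run of length ≥ 6 visits 6+1 states, so by pigeonhole some state repeats within the first 6 steps — that repeat gives the pumpable loop.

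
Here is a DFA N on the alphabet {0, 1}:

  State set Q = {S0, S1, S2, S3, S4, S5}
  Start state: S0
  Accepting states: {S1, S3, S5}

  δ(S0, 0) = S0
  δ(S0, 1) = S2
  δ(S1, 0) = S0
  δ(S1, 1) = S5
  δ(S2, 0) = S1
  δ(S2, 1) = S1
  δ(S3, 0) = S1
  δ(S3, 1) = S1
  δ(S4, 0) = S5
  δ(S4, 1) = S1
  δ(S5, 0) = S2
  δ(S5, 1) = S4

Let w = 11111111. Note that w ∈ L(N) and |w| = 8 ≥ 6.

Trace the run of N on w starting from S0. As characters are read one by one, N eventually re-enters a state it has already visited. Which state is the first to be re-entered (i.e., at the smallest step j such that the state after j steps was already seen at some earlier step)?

S1

State sequence: S0 -1-> S2 -1-> S1 -1-> S5 -1-> S4 -1-> S1 -1-> S5 -1-> S4 -1-> S1
First repeat at step 5: S1 was already visited.

The earliest repeat is at step j = 5: N is in S1, which it already visited at step i = 2.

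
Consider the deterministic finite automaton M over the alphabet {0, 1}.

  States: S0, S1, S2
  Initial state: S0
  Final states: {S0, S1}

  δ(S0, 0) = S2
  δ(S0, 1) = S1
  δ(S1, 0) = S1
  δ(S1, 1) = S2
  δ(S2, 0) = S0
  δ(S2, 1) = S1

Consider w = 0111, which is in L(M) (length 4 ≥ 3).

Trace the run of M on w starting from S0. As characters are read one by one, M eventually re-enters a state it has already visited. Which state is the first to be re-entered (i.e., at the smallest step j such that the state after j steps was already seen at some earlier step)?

State sequence: S0 -0-> S2 -1-> S1 -1-> S2 -1-> S1
First repeat at step 3: S2 was already visited.

The earliest repeat is at step j = 3: M is in S2, which it already visited at step i = 1.

S2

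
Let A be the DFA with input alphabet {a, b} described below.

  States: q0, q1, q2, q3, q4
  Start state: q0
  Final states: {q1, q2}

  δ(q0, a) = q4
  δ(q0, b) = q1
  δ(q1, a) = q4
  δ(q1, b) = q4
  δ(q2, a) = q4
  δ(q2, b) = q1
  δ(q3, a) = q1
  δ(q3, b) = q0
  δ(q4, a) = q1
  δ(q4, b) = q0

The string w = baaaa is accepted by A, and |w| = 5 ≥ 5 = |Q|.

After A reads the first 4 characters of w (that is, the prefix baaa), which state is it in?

q4

Run of A on the first 4 characters of w = b a a a:
  step 0: q0  (start)
  step 1: q1  (read b: q0→q1)
  step 2: q4  (read a: q1→q4)
  step 3: q1  (read a: q4→q1)
  step 4: q4  (read a: q1→q4)

After reading 4 characters, A is in state q4.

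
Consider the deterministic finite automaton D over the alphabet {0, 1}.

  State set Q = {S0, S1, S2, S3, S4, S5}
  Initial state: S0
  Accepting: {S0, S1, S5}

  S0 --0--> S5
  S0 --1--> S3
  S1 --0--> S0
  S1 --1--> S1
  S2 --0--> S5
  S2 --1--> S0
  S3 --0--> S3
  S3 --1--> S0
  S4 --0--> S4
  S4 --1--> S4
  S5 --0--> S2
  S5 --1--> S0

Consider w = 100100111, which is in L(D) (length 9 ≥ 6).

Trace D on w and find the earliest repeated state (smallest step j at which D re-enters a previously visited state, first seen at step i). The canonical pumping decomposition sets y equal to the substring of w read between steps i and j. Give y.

0

State sequence: S0 -1-> S3 -0-> S3 -0-> S3 -1-> S0 -0-> S5 -0-> S2 -1-> S0 -1-> S3 -1-> S0
First repeat at step 2: S3 was already visited.

So i = 1, j = 2, giving x = w[0:1] = 1, y = w[1:2] = 0, z = w[2:9] = 0100111.
Check: |xy| = 2 ≤ 6 and |y| = 1 ≥ 1. Reading y takes D from S3 back to S3, so every xyⁱz is accepted.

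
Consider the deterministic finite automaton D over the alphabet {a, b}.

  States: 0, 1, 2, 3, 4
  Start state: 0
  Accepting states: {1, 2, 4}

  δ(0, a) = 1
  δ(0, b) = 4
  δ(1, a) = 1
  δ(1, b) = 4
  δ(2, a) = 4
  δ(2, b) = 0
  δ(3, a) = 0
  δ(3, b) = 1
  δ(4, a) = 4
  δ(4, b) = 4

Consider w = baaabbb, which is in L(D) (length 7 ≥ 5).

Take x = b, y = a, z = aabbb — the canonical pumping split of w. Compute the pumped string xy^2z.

xy^2z = b·a·a·aabbb = baaaabbb.
Reading y = a takes D from 4 back to 4, so after x·y·y the machine is still in 4, and z then leads to the accepting state 4. Hence baaaabbb ∈ L(D).

baaaabbb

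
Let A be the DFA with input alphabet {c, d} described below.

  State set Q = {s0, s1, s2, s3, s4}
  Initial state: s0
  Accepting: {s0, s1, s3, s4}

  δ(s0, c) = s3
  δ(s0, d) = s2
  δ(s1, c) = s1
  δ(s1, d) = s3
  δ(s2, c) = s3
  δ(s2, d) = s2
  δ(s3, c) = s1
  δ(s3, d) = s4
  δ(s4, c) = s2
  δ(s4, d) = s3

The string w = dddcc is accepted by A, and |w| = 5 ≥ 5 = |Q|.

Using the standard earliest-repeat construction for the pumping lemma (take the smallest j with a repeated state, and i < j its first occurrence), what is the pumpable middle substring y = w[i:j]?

d

State sequence: s0 -d-> s2 -d-> s2 -d-> s2 -c-> s3 -c-> s1
First repeat at step 2: s2 was already visited.

So i = 1, j = 2, giving x = w[0:1] = d, y = w[1:2] = d, z = w[2:5] = dcc.
Check: |xy| = 2 ≤ 5 and |y| = 1 ≥ 1. Reading y takes A from s2 back to s2, so every xyⁱz is accepted.
Since A has 5 states, any run of length ≥ 5 visits 5+1 states, so by pigeonhole some state repeats within the first 5 steps — that repeat gives the pumpable loop.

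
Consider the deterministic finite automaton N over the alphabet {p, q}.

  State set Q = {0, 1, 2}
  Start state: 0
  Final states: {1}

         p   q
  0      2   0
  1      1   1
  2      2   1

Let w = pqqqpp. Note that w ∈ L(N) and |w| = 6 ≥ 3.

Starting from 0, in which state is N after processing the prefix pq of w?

State sequence: 0 -p-> 2 -q-> 1

After reading 2 characters, N is in state 1.

1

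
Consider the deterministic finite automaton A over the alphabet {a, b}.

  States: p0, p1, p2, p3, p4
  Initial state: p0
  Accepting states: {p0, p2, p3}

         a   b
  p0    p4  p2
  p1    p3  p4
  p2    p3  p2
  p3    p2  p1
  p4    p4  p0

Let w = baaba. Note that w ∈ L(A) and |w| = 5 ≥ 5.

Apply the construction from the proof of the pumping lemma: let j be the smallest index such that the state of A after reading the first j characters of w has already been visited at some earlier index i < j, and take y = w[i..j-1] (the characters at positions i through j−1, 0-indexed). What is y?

Run of A on w = b a a b a:
  step 0: p0  (start)
  step 1: p2  (read b: p0→p2)
  step 2: p3  (read a: p2→p3)
  step 3: p2  (read a: p3→p2)   ← first repeat (p2 seen earlier)
  step 4: p2  (read b: p2→p2)
  step 5: p3  (read a: p2→p3)

So i = 1, j = 3, giving x = w[0:1] = b, y = w[1:3] = aa, z = w[3:5] = ba.
Check: |xy| = 3 ≤ 5 and |y| = 2 ≥ 1. Reading y takes A from p2 back to p2, so every xyⁱz is accepted.

aa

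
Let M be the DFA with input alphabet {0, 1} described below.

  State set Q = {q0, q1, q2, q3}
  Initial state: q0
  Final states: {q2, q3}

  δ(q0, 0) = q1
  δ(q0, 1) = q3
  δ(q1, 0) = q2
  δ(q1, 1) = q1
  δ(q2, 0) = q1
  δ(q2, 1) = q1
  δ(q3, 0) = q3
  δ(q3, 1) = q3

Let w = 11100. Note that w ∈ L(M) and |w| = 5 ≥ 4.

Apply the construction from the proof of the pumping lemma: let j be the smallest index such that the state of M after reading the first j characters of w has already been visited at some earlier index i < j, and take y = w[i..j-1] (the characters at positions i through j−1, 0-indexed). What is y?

State sequence: q0 -1-> q3 -1-> q3 -1-> q3 -0-> q3 -0-> q3
First repeat at step 2: q3 was already visited.

So i = 1, j = 2, giving x = w[0:1] = 1, y = w[1:2] = 1, z = w[2:5] = 100.
Check: |xy| = 2 ≤ 4 and |y| = 1 ≥ 1. Reading y takes M from q3 back to q3, so every xyⁱz is accepted.

1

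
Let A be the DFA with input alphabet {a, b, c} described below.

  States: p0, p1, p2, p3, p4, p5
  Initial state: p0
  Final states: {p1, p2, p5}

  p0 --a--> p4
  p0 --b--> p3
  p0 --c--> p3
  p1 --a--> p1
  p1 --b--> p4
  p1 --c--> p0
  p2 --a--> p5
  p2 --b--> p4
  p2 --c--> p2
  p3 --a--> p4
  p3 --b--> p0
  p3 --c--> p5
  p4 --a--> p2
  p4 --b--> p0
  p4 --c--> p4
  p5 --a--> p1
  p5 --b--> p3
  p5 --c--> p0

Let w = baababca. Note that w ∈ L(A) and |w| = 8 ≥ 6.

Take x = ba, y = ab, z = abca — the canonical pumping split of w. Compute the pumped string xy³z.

baababababca

xy^3z = ba·ab·ab·ab·abca = baababababca.
Reading y = ab takes A from p4 back to p4, so after x·y·y·y the machine is still in p4, and z then leads to the accepting state p2. Hence baababababca ∈ L(A).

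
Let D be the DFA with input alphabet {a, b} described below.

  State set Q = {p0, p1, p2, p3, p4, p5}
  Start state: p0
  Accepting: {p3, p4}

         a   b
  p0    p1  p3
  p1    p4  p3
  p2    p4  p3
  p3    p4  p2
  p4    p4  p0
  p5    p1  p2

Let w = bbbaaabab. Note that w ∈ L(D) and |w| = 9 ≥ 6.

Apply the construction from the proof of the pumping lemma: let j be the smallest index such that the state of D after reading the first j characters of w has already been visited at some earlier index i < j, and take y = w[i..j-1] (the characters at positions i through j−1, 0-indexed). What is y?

bb

State sequence: p0 -b-> p3 -b-> p2 -b-> p3 -a-> p4 -a-> p4 -a-> p4 -b-> p0 -a-> p1 -b-> p3
First repeat at step 3: p3 was already visited.

So i = 1, j = 3, giving x = w[0:1] = b, y = w[1:3] = bb, z = w[3:9] = aaabab.
Check: |xy| = 3 ≤ 6 and |y| = 2 ≥ 1. Reading y takes D from p3 back to p3, so every xyⁱz is accepted.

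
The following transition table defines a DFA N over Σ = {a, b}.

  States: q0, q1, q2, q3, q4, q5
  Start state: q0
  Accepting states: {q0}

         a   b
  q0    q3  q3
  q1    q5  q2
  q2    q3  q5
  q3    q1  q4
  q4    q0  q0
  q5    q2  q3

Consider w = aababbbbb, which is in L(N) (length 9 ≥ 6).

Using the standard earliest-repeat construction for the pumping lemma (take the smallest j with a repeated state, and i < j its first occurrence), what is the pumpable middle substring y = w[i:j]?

aba

State sequence: q0 -a-> q3 -a-> q1 -b-> q2 -a-> q3 -b-> q4 -b-> q0 -b-> q3 -b-> q4 -b-> q0
First repeat at step 4: q3 was already visited.

So i = 1, j = 4, giving x = w[0:1] = a, y = w[1:4] = aba, z = w[4:9] = bbbbb.
Check: |xy| = 4 ≤ 6 and |y| = 3 ≥ 1. Reading y takes N from q3 back to q3, so every xyⁱz is accepted.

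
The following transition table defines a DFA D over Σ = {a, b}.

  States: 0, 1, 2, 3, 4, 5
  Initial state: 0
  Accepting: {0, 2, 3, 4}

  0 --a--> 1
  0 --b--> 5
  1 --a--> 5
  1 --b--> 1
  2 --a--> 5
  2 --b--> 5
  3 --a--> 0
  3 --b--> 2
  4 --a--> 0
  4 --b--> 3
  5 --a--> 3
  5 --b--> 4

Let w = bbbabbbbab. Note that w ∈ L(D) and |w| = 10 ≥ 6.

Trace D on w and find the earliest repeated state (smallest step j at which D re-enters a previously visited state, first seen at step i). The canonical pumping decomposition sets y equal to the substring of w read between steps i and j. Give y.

State sequence: 0 -b-> 5 -b-> 4 -b-> 3 -a-> 0 -b-> 5 -b-> 4 -b-> 3 -b-> 2 -a-> 5 -b-> 4
First repeat at step 4: 0 was already visited.

So i = 0, j = 4, giving x = w[0:0] = ε, y = w[0:4] = bbba, z = w[4:10] = bbbbab.
Check: |xy| = 4 ≤ 6 and |y| = 4 ≥ 1. Reading y takes D from 0 back to 0, so every xyⁱz is accepted.
Since D has 6 states, any run of length ≥ 6 visits 6+1 states, so by pigeonhole some state repeats within the first 6 steps — that repeat gives the pumpable loop.

bbba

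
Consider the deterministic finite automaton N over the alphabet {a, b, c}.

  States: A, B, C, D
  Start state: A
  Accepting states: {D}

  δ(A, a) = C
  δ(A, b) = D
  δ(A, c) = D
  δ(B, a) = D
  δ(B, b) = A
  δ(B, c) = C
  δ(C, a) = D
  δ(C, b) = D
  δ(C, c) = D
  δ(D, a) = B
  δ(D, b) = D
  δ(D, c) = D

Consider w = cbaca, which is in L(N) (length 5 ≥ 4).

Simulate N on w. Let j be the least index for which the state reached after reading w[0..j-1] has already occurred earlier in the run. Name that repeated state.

State sequence: A -c-> D -b-> D -a-> B -c-> C -a-> D
First repeat at step 2: D was already visited.

The earliest repeat is at step j = 2: N is in D, which it already visited at step i = 1.
With |Q| = 4, pigeonhole forces a state repeat no later than step 4; the substring read between the first and second visits to that state can be pumped.

D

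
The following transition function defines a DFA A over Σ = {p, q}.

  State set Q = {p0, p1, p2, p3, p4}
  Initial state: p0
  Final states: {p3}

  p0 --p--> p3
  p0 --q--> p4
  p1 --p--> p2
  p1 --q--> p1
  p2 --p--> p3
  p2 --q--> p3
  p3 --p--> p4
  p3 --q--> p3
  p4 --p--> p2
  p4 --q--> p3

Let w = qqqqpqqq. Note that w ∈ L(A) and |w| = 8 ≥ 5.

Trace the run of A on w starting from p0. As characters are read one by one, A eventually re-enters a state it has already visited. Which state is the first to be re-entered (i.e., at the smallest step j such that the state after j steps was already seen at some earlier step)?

Run of A on w = q q q q p q q q:
  step 0: p0  (start)
  step 1: p4  (read q: p0→p4)
  step 2: p3  (read q: p4→p3)
  step 3: p3  (read q: p3→p3)   ← first repeat (p3 seen earlier)
  step 4: p3  (read q: p3→p3)
  step 5: p4  (read p: p3→p4)
  step 6: p3  (read q: p4→p3)
  step 7: p3  (read q: p3→p3)
  step 8: p3  (read q: p3→p3)

The earliest repeat is at step j = 3: A is in p3, which it already visited at step i = 2.
Pumping length from the standard proof: p = 5 (the number of states). The repeated state found above gives |xy| = j ≤ 5 and |y| = j − i ≥ 1.

p3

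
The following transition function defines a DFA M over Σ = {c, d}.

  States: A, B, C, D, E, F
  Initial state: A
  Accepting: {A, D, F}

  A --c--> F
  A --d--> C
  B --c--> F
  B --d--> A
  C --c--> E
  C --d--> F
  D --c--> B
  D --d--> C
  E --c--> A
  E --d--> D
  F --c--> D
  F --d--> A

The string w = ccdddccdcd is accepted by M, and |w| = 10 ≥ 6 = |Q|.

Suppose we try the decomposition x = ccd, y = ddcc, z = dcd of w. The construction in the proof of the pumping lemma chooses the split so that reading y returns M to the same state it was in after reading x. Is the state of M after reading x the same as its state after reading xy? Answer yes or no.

no

Run of M on the first 7 characters of w = c c d d d c c:
  step 0: A  (start)
  step 1: F  (read c: A→F)
  step 2: D  (read c: F→D)
  step 3: C  (read d: D→C)
  step 4: F  (read d: C→F)
  step 5: A  (read d: F→A)
  step 6: F  (read c: A→F)
  step 7: D  (read c: F→D)

After x (step 3): C. After xy (step 7): D.
They differ (C ≠ D), so y is not a cycle from the state after x; this split is not the one the pumping-lemma construction produces, and pumping y need not keep the string in L(M).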